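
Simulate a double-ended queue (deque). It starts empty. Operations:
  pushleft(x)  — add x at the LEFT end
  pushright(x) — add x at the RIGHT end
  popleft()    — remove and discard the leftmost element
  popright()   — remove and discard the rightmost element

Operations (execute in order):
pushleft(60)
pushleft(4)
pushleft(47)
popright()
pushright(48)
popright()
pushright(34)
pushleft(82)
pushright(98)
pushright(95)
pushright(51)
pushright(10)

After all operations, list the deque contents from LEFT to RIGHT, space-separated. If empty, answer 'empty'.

pushleft(60): [60]
pushleft(4): [4, 60]
pushleft(47): [47, 4, 60]
popright(): [47, 4]
pushright(48): [47, 4, 48]
popright(): [47, 4]
pushright(34): [47, 4, 34]
pushleft(82): [82, 47, 4, 34]
pushright(98): [82, 47, 4, 34, 98]
pushright(95): [82, 47, 4, 34, 98, 95]
pushright(51): [82, 47, 4, 34, 98, 95, 51]
pushright(10): [82, 47, 4, 34, 98, 95, 51, 10]

Answer: 82 47 4 34 98 95 51 10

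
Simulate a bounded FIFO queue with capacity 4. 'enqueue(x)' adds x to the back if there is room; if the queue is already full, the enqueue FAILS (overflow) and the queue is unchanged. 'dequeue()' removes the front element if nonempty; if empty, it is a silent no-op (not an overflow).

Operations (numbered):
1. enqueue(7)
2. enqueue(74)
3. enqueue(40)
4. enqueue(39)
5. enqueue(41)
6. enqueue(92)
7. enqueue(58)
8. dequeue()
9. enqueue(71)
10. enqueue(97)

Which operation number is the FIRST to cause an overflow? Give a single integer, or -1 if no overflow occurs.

Answer: 5

Derivation:
1. enqueue(7): size=1
2. enqueue(74): size=2
3. enqueue(40): size=3
4. enqueue(39): size=4
5. enqueue(41): size=4=cap → OVERFLOW (fail)
6. enqueue(92): size=4=cap → OVERFLOW (fail)
7. enqueue(58): size=4=cap → OVERFLOW (fail)
8. dequeue(): size=3
9. enqueue(71): size=4
10. enqueue(97): size=4=cap → OVERFLOW (fail)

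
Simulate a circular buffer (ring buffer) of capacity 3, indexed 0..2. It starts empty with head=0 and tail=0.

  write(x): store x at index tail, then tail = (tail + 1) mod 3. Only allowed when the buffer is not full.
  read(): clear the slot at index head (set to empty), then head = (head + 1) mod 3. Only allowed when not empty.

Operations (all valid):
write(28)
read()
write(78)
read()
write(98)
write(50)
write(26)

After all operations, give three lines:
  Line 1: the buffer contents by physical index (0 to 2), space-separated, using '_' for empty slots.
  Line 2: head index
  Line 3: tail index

Answer: 50 26 98
2
2

Derivation:
write(28): buf=[28 _ _], head=0, tail=1, size=1
read(): buf=[_ _ _], head=1, tail=1, size=0
write(78): buf=[_ 78 _], head=1, tail=2, size=1
read(): buf=[_ _ _], head=2, tail=2, size=0
write(98): buf=[_ _ 98], head=2, tail=0, size=1
write(50): buf=[50 _ 98], head=2, tail=1, size=2
write(26): buf=[50 26 98], head=2, tail=2, size=3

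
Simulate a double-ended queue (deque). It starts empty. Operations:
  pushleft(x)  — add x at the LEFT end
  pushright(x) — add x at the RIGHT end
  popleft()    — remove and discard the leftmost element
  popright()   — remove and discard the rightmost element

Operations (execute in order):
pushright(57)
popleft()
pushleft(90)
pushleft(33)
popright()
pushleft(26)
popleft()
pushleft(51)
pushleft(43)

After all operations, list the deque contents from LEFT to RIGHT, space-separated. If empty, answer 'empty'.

pushright(57): [57]
popleft(): []
pushleft(90): [90]
pushleft(33): [33, 90]
popright(): [33]
pushleft(26): [26, 33]
popleft(): [33]
pushleft(51): [51, 33]
pushleft(43): [43, 51, 33]

Answer: 43 51 33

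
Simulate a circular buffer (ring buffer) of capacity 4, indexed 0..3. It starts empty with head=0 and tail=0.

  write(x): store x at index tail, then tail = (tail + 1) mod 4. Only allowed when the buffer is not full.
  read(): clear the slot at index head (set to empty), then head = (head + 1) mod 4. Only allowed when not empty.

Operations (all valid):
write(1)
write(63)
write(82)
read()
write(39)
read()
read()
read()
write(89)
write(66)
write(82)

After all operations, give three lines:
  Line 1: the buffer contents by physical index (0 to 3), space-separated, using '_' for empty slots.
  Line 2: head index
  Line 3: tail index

Answer: 89 66 82 _
0
3

Derivation:
write(1): buf=[1 _ _ _], head=0, tail=1, size=1
write(63): buf=[1 63 _ _], head=0, tail=2, size=2
write(82): buf=[1 63 82 _], head=0, tail=3, size=3
read(): buf=[_ 63 82 _], head=1, tail=3, size=2
write(39): buf=[_ 63 82 39], head=1, tail=0, size=3
read(): buf=[_ _ 82 39], head=2, tail=0, size=2
read(): buf=[_ _ _ 39], head=3, tail=0, size=1
read(): buf=[_ _ _ _], head=0, tail=0, size=0
write(89): buf=[89 _ _ _], head=0, tail=1, size=1
write(66): buf=[89 66 _ _], head=0, tail=2, size=2
write(82): buf=[89 66 82 _], head=0, tail=3, size=3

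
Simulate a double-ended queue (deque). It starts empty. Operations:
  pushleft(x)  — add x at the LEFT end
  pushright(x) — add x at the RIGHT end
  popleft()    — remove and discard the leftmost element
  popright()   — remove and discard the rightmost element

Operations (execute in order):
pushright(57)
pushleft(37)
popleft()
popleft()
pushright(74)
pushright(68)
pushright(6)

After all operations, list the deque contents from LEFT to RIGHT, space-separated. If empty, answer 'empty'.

Answer: 74 68 6

Derivation:
pushright(57): [57]
pushleft(37): [37, 57]
popleft(): [57]
popleft(): []
pushright(74): [74]
pushright(68): [74, 68]
pushright(6): [74, 68, 6]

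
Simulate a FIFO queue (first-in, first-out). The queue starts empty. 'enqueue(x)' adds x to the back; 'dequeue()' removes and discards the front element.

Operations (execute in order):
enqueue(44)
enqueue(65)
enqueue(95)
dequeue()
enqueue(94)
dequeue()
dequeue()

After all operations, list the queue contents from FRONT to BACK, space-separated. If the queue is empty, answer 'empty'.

Answer: 94

Derivation:
enqueue(44): [44]
enqueue(65): [44, 65]
enqueue(95): [44, 65, 95]
dequeue(): [65, 95]
enqueue(94): [65, 95, 94]
dequeue(): [95, 94]
dequeue(): [94]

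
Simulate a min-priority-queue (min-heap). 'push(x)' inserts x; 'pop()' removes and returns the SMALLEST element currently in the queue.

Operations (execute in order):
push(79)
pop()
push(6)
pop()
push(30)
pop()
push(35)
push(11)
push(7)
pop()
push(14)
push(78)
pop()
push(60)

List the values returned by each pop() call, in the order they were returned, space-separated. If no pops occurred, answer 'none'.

push(79): heap contents = [79]
pop() → 79: heap contents = []
push(6): heap contents = [6]
pop() → 6: heap contents = []
push(30): heap contents = [30]
pop() → 30: heap contents = []
push(35): heap contents = [35]
push(11): heap contents = [11, 35]
push(7): heap contents = [7, 11, 35]
pop() → 7: heap contents = [11, 35]
push(14): heap contents = [11, 14, 35]
push(78): heap contents = [11, 14, 35, 78]
pop() → 11: heap contents = [14, 35, 78]
push(60): heap contents = [14, 35, 60, 78]

Answer: 79 6 30 7 11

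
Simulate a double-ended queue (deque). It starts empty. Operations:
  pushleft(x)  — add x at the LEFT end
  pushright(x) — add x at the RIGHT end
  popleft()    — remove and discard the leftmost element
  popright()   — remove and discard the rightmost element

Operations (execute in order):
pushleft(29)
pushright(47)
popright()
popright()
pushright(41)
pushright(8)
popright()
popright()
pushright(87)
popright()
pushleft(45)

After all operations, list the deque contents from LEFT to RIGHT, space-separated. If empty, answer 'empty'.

Answer: 45

Derivation:
pushleft(29): [29]
pushright(47): [29, 47]
popright(): [29]
popright(): []
pushright(41): [41]
pushright(8): [41, 8]
popright(): [41]
popright(): []
pushright(87): [87]
popright(): []
pushleft(45): [45]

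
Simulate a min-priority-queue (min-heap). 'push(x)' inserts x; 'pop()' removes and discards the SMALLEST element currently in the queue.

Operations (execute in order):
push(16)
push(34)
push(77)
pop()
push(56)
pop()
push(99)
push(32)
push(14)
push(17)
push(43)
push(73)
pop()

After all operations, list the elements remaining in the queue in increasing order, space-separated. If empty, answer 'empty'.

push(16): heap contents = [16]
push(34): heap contents = [16, 34]
push(77): heap contents = [16, 34, 77]
pop() → 16: heap contents = [34, 77]
push(56): heap contents = [34, 56, 77]
pop() → 34: heap contents = [56, 77]
push(99): heap contents = [56, 77, 99]
push(32): heap contents = [32, 56, 77, 99]
push(14): heap contents = [14, 32, 56, 77, 99]
push(17): heap contents = [14, 17, 32, 56, 77, 99]
push(43): heap contents = [14, 17, 32, 43, 56, 77, 99]
push(73): heap contents = [14, 17, 32, 43, 56, 73, 77, 99]
pop() → 14: heap contents = [17, 32, 43, 56, 73, 77, 99]

Answer: 17 32 43 56 73 77 99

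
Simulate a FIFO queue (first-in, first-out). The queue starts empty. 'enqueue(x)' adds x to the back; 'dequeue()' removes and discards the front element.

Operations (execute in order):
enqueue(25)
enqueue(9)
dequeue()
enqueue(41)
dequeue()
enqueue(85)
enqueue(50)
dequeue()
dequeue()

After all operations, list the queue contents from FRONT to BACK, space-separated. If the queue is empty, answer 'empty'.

Answer: 50

Derivation:
enqueue(25): [25]
enqueue(9): [25, 9]
dequeue(): [9]
enqueue(41): [9, 41]
dequeue(): [41]
enqueue(85): [41, 85]
enqueue(50): [41, 85, 50]
dequeue(): [85, 50]
dequeue(): [50]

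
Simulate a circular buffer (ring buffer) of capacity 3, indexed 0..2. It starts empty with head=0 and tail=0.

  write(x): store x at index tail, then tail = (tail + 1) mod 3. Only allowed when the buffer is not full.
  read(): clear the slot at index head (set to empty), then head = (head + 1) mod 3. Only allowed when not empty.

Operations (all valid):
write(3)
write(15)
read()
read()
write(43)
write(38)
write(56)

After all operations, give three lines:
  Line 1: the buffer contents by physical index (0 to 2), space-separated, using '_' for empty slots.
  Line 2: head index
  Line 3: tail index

Answer: 38 56 43
2
2

Derivation:
write(3): buf=[3 _ _], head=0, tail=1, size=1
write(15): buf=[3 15 _], head=0, tail=2, size=2
read(): buf=[_ 15 _], head=1, tail=2, size=1
read(): buf=[_ _ _], head=2, tail=2, size=0
write(43): buf=[_ _ 43], head=2, tail=0, size=1
write(38): buf=[38 _ 43], head=2, tail=1, size=2
write(56): buf=[38 56 43], head=2, tail=2, size=3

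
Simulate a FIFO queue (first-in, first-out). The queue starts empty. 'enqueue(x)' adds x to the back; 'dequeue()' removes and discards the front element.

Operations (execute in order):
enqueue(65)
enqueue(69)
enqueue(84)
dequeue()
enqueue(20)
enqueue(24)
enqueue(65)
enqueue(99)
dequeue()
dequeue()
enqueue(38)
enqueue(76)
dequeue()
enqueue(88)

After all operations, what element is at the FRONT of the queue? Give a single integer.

enqueue(65): queue = [65]
enqueue(69): queue = [65, 69]
enqueue(84): queue = [65, 69, 84]
dequeue(): queue = [69, 84]
enqueue(20): queue = [69, 84, 20]
enqueue(24): queue = [69, 84, 20, 24]
enqueue(65): queue = [69, 84, 20, 24, 65]
enqueue(99): queue = [69, 84, 20, 24, 65, 99]
dequeue(): queue = [84, 20, 24, 65, 99]
dequeue(): queue = [20, 24, 65, 99]
enqueue(38): queue = [20, 24, 65, 99, 38]
enqueue(76): queue = [20, 24, 65, 99, 38, 76]
dequeue(): queue = [24, 65, 99, 38, 76]
enqueue(88): queue = [24, 65, 99, 38, 76, 88]

Answer: 24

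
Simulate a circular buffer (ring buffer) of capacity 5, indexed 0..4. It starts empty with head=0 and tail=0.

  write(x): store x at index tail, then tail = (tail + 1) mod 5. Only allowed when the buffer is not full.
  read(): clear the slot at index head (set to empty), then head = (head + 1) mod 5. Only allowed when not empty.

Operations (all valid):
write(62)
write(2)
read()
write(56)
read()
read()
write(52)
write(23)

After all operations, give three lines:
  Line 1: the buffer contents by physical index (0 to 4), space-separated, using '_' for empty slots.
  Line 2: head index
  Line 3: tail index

Answer: _ _ _ 52 23
3
0

Derivation:
write(62): buf=[62 _ _ _ _], head=0, tail=1, size=1
write(2): buf=[62 2 _ _ _], head=0, tail=2, size=2
read(): buf=[_ 2 _ _ _], head=1, tail=2, size=1
write(56): buf=[_ 2 56 _ _], head=1, tail=3, size=2
read(): buf=[_ _ 56 _ _], head=2, tail=3, size=1
read(): buf=[_ _ _ _ _], head=3, tail=3, size=0
write(52): buf=[_ _ _ 52 _], head=3, tail=4, size=1
write(23): buf=[_ _ _ 52 23], head=3, tail=0, size=2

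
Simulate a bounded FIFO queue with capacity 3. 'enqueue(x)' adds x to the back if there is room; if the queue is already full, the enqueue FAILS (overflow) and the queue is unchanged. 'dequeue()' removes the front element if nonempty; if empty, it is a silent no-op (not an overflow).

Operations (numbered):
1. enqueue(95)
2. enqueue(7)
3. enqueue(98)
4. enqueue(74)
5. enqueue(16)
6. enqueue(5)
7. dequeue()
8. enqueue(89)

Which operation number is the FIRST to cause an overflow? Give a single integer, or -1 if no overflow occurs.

1. enqueue(95): size=1
2. enqueue(7): size=2
3. enqueue(98): size=3
4. enqueue(74): size=3=cap → OVERFLOW (fail)
5. enqueue(16): size=3=cap → OVERFLOW (fail)
6. enqueue(5): size=3=cap → OVERFLOW (fail)
7. dequeue(): size=2
8. enqueue(89): size=3

Answer: 4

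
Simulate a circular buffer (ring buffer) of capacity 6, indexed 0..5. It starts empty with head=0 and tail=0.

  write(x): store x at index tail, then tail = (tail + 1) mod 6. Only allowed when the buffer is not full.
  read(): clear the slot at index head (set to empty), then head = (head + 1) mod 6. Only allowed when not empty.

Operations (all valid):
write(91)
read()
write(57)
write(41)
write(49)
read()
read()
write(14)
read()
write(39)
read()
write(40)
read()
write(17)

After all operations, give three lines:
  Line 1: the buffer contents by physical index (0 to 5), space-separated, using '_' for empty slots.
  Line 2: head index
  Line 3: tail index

Answer: 40 17 _ _ _ _
0
2

Derivation:
write(91): buf=[91 _ _ _ _ _], head=0, tail=1, size=1
read(): buf=[_ _ _ _ _ _], head=1, tail=1, size=0
write(57): buf=[_ 57 _ _ _ _], head=1, tail=2, size=1
write(41): buf=[_ 57 41 _ _ _], head=1, tail=3, size=2
write(49): buf=[_ 57 41 49 _ _], head=1, tail=4, size=3
read(): buf=[_ _ 41 49 _ _], head=2, tail=4, size=2
read(): buf=[_ _ _ 49 _ _], head=3, tail=4, size=1
write(14): buf=[_ _ _ 49 14 _], head=3, tail=5, size=2
read(): buf=[_ _ _ _ 14 _], head=4, tail=5, size=1
write(39): buf=[_ _ _ _ 14 39], head=4, tail=0, size=2
read(): buf=[_ _ _ _ _ 39], head=5, tail=0, size=1
write(40): buf=[40 _ _ _ _ 39], head=5, tail=1, size=2
read(): buf=[40 _ _ _ _ _], head=0, tail=1, size=1
write(17): buf=[40 17 _ _ _ _], head=0, tail=2, size=2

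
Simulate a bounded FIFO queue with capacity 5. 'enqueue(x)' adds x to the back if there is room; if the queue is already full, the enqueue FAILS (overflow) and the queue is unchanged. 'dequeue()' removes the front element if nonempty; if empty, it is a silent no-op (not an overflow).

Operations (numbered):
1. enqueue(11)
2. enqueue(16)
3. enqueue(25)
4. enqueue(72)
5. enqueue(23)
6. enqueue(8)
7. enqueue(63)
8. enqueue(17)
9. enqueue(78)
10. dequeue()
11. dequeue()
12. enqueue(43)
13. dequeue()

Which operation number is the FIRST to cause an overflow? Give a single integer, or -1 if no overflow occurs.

1. enqueue(11): size=1
2. enqueue(16): size=2
3. enqueue(25): size=3
4. enqueue(72): size=4
5. enqueue(23): size=5
6. enqueue(8): size=5=cap → OVERFLOW (fail)
7. enqueue(63): size=5=cap → OVERFLOW (fail)
8. enqueue(17): size=5=cap → OVERFLOW (fail)
9. enqueue(78): size=5=cap → OVERFLOW (fail)
10. dequeue(): size=4
11. dequeue(): size=3
12. enqueue(43): size=4
13. dequeue(): size=3

Answer: 6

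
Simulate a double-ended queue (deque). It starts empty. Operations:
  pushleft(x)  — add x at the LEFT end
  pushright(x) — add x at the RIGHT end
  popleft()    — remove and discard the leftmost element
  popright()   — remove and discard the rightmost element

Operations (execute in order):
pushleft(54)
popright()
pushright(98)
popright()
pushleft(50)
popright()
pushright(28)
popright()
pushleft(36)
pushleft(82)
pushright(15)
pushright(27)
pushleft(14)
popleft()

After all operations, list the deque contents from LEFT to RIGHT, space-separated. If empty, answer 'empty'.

Answer: 82 36 15 27

Derivation:
pushleft(54): [54]
popright(): []
pushright(98): [98]
popright(): []
pushleft(50): [50]
popright(): []
pushright(28): [28]
popright(): []
pushleft(36): [36]
pushleft(82): [82, 36]
pushright(15): [82, 36, 15]
pushright(27): [82, 36, 15, 27]
pushleft(14): [14, 82, 36, 15, 27]
popleft(): [82, 36, 15, 27]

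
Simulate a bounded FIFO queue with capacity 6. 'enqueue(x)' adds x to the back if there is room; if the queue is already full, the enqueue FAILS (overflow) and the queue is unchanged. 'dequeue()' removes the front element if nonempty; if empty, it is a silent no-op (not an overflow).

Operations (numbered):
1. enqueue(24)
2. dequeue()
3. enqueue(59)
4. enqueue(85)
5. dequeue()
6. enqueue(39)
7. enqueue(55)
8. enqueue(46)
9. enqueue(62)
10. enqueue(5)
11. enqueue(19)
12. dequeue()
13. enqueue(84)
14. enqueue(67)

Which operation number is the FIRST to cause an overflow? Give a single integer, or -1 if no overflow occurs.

1. enqueue(24): size=1
2. dequeue(): size=0
3. enqueue(59): size=1
4. enqueue(85): size=2
5. dequeue(): size=1
6. enqueue(39): size=2
7. enqueue(55): size=3
8. enqueue(46): size=4
9. enqueue(62): size=5
10. enqueue(5): size=6
11. enqueue(19): size=6=cap → OVERFLOW (fail)
12. dequeue(): size=5
13. enqueue(84): size=6
14. enqueue(67): size=6=cap → OVERFLOW (fail)

Answer: 11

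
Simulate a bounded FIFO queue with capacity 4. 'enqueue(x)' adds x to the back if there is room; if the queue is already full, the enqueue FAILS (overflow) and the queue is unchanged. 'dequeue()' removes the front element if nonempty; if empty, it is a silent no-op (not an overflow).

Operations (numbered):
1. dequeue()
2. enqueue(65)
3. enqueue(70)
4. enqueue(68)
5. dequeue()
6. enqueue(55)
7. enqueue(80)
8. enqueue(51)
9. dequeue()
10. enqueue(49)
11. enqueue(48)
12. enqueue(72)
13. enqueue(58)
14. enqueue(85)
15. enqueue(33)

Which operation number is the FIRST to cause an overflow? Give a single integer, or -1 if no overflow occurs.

1. dequeue(): empty, no-op, size=0
2. enqueue(65): size=1
3. enqueue(70): size=2
4. enqueue(68): size=3
5. dequeue(): size=2
6. enqueue(55): size=3
7. enqueue(80): size=4
8. enqueue(51): size=4=cap → OVERFLOW (fail)
9. dequeue(): size=3
10. enqueue(49): size=4
11. enqueue(48): size=4=cap → OVERFLOW (fail)
12. enqueue(72): size=4=cap → OVERFLOW (fail)
13. enqueue(58): size=4=cap → OVERFLOW (fail)
14. enqueue(85): size=4=cap → OVERFLOW (fail)
15. enqueue(33): size=4=cap → OVERFLOW (fail)

Answer: 8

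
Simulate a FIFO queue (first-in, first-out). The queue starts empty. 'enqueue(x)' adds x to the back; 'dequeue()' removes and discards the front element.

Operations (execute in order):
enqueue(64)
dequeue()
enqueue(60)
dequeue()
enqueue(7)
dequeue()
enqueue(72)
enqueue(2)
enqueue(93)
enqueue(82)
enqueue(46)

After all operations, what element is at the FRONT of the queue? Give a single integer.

enqueue(64): queue = [64]
dequeue(): queue = []
enqueue(60): queue = [60]
dequeue(): queue = []
enqueue(7): queue = [7]
dequeue(): queue = []
enqueue(72): queue = [72]
enqueue(2): queue = [72, 2]
enqueue(93): queue = [72, 2, 93]
enqueue(82): queue = [72, 2, 93, 82]
enqueue(46): queue = [72, 2, 93, 82, 46]

Answer: 72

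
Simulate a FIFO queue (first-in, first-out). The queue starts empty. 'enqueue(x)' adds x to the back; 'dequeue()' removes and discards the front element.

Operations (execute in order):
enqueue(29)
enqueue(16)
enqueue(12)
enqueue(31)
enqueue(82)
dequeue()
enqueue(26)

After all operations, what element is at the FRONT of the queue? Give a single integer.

enqueue(29): queue = [29]
enqueue(16): queue = [29, 16]
enqueue(12): queue = [29, 16, 12]
enqueue(31): queue = [29, 16, 12, 31]
enqueue(82): queue = [29, 16, 12, 31, 82]
dequeue(): queue = [16, 12, 31, 82]
enqueue(26): queue = [16, 12, 31, 82, 26]

Answer: 16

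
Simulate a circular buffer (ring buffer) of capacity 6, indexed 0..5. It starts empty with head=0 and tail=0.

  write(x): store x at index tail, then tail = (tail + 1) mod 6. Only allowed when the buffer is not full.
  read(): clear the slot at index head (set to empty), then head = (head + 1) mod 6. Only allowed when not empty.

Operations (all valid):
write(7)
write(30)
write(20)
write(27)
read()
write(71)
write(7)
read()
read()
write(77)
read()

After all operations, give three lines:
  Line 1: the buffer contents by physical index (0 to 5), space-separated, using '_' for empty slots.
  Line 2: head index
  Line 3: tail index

write(7): buf=[7 _ _ _ _ _], head=0, tail=1, size=1
write(30): buf=[7 30 _ _ _ _], head=0, tail=2, size=2
write(20): buf=[7 30 20 _ _ _], head=0, tail=3, size=3
write(27): buf=[7 30 20 27 _ _], head=0, tail=4, size=4
read(): buf=[_ 30 20 27 _ _], head=1, tail=4, size=3
write(71): buf=[_ 30 20 27 71 _], head=1, tail=5, size=4
write(7): buf=[_ 30 20 27 71 7], head=1, tail=0, size=5
read(): buf=[_ _ 20 27 71 7], head=2, tail=0, size=4
read(): buf=[_ _ _ 27 71 7], head=3, tail=0, size=3
write(77): buf=[77 _ _ 27 71 7], head=3, tail=1, size=4
read(): buf=[77 _ _ _ 71 7], head=4, tail=1, size=3

Answer: 77 _ _ _ 71 7
4
1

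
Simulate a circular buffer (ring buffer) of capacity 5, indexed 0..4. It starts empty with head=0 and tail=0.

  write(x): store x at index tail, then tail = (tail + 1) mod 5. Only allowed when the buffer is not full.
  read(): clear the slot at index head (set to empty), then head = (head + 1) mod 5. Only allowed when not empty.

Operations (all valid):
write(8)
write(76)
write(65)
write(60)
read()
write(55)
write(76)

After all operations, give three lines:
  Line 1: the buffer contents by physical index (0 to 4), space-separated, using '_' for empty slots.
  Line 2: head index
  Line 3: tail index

write(8): buf=[8 _ _ _ _], head=0, tail=1, size=1
write(76): buf=[8 76 _ _ _], head=0, tail=2, size=2
write(65): buf=[8 76 65 _ _], head=0, tail=3, size=3
write(60): buf=[8 76 65 60 _], head=0, tail=4, size=4
read(): buf=[_ 76 65 60 _], head=1, tail=4, size=3
write(55): buf=[_ 76 65 60 55], head=1, tail=0, size=4
write(76): buf=[76 76 65 60 55], head=1, tail=1, size=5

Answer: 76 76 65 60 55
1
1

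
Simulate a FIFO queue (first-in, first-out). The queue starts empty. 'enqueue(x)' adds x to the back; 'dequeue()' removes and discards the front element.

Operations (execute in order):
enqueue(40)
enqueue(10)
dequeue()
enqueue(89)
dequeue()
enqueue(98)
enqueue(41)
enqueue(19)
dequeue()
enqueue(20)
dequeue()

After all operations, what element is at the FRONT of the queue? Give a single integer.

enqueue(40): queue = [40]
enqueue(10): queue = [40, 10]
dequeue(): queue = [10]
enqueue(89): queue = [10, 89]
dequeue(): queue = [89]
enqueue(98): queue = [89, 98]
enqueue(41): queue = [89, 98, 41]
enqueue(19): queue = [89, 98, 41, 19]
dequeue(): queue = [98, 41, 19]
enqueue(20): queue = [98, 41, 19, 20]
dequeue(): queue = [41, 19, 20]

Answer: 41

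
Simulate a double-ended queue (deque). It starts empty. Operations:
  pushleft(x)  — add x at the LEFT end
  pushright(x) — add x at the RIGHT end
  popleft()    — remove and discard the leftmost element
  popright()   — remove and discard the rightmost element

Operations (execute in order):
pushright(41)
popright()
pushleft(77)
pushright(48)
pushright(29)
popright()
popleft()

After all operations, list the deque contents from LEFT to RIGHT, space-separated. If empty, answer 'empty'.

pushright(41): [41]
popright(): []
pushleft(77): [77]
pushright(48): [77, 48]
pushright(29): [77, 48, 29]
popright(): [77, 48]
popleft(): [48]

Answer: 48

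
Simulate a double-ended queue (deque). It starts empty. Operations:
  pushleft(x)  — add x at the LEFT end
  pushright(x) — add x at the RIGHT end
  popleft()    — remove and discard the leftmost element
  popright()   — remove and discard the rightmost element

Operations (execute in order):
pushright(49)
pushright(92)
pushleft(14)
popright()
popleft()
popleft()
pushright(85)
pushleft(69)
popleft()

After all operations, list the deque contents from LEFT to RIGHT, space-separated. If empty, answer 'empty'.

Answer: 85

Derivation:
pushright(49): [49]
pushright(92): [49, 92]
pushleft(14): [14, 49, 92]
popright(): [14, 49]
popleft(): [49]
popleft(): []
pushright(85): [85]
pushleft(69): [69, 85]
popleft(): [85]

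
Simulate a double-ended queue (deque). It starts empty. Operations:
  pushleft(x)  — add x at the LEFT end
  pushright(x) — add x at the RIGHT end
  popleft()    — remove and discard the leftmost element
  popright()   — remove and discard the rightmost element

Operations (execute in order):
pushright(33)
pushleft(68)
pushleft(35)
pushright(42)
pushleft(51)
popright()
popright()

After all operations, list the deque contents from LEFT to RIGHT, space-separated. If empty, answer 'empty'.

pushright(33): [33]
pushleft(68): [68, 33]
pushleft(35): [35, 68, 33]
pushright(42): [35, 68, 33, 42]
pushleft(51): [51, 35, 68, 33, 42]
popright(): [51, 35, 68, 33]
popright(): [51, 35, 68]

Answer: 51 35 68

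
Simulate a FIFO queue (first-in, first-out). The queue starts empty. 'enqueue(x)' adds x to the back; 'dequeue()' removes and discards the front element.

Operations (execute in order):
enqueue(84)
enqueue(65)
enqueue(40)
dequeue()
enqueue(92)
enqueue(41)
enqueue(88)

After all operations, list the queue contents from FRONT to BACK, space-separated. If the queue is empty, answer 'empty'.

enqueue(84): [84]
enqueue(65): [84, 65]
enqueue(40): [84, 65, 40]
dequeue(): [65, 40]
enqueue(92): [65, 40, 92]
enqueue(41): [65, 40, 92, 41]
enqueue(88): [65, 40, 92, 41, 88]

Answer: 65 40 92 41 88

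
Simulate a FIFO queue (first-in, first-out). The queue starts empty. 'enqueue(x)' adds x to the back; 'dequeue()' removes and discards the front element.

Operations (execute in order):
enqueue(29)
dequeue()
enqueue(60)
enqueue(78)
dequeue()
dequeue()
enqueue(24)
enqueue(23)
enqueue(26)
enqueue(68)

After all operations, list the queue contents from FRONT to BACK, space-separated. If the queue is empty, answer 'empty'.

Answer: 24 23 26 68

Derivation:
enqueue(29): [29]
dequeue(): []
enqueue(60): [60]
enqueue(78): [60, 78]
dequeue(): [78]
dequeue(): []
enqueue(24): [24]
enqueue(23): [24, 23]
enqueue(26): [24, 23, 26]
enqueue(68): [24, 23, 26, 68]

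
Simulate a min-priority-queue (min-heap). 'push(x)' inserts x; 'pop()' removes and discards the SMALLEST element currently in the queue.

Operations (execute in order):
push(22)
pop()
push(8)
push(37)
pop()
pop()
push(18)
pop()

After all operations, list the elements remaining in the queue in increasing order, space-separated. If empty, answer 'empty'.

Answer: empty

Derivation:
push(22): heap contents = [22]
pop() → 22: heap contents = []
push(8): heap contents = [8]
push(37): heap contents = [8, 37]
pop() → 8: heap contents = [37]
pop() → 37: heap contents = []
push(18): heap contents = [18]
pop() → 18: heap contents = []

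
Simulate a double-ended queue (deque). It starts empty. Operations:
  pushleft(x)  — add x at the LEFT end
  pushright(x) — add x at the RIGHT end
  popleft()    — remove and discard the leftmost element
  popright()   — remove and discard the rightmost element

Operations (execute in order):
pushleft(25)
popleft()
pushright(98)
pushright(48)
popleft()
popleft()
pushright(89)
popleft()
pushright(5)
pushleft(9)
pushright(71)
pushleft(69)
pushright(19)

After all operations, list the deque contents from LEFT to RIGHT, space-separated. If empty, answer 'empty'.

Answer: 69 9 5 71 19

Derivation:
pushleft(25): [25]
popleft(): []
pushright(98): [98]
pushright(48): [98, 48]
popleft(): [48]
popleft(): []
pushright(89): [89]
popleft(): []
pushright(5): [5]
pushleft(9): [9, 5]
pushright(71): [9, 5, 71]
pushleft(69): [69, 9, 5, 71]
pushright(19): [69, 9, 5, 71, 19]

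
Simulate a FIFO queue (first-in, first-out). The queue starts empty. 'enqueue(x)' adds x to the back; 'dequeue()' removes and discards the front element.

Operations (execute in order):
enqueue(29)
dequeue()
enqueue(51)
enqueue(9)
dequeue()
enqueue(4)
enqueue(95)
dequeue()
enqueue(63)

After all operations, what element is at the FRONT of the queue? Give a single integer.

enqueue(29): queue = [29]
dequeue(): queue = []
enqueue(51): queue = [51]
enqueue(9): queue = [51, 9]
dequeue(): queue = [9]
enqueue(4): queue = [9, 4]
enqueue(95): queue = [9, 4, 95]
dequeue(): queue = [4, 95]
enqueue(63): queue = [4, 95, 63]

Answer: 4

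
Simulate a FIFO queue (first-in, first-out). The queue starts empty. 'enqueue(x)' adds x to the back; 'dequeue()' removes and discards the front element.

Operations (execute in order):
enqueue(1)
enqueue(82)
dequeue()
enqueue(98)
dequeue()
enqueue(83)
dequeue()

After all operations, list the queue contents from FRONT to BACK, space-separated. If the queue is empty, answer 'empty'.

Answer: 83

Derivation:
enqueue(1): [1]
enqueue(82): [1, 82]
dequeue(): [82]
enqueue(98): [82, 98]
dequeue(): [98]
enqueue(83): [98, 83]
dequeue(): [83]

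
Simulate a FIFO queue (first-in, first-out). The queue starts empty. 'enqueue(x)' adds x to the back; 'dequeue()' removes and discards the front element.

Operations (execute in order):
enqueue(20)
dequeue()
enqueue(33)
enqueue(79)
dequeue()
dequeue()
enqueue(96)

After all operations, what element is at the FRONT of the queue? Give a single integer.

Answer: 96

Derivation:
enqueue(20): queue = [20]
dequeue(): queue = []
enqueue(33): queue = [33]
enqueue(79): queue = [33, 79]
dequeue(): queue = [79]
dequeue(): queue = []
enqueue(96): queue = [96]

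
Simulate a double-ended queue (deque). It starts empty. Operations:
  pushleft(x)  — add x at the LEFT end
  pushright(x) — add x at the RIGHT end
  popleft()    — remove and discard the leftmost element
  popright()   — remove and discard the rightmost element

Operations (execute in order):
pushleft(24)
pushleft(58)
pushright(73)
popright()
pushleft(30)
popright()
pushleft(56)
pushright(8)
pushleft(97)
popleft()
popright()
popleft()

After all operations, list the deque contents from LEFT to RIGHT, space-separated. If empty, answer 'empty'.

Answer: 30 58

Derivation:
pushleft(24): [24]
pushleft(58): [58, 24]
pushright(73): [58, 24, 73]
popright(): [58, 24]
pushleft(30): [30, 58, 24]
popright(): [30, 58]
pushleft(56): [56, 30, 58]
pushright(8): [56, 30, 58, 8]
pushleft(97): [97, 56, 30, 58, 8]
popleft(): [56, 30, 58, 8]
popright(): [56, 30, 58]
popleft(): [30, 58]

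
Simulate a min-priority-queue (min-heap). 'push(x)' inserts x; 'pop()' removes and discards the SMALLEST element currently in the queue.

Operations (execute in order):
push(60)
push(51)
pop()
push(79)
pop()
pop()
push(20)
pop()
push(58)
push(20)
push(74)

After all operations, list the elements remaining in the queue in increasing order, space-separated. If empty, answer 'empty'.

Answer: 20 58 74

Derivation:
push(60): heap contents = [60]
push(51): heap contents = [51, 60]
pop() → 51: heap contents = [60]
push(79): heap contents = [60, 79]
pop() → 60: heap contents = [79]
pop() → 79: heap contents = []
push(20): heap contents = [20]
pop() → 20: heap contents = []
push(58): heap contents = [58]
push(20): heap contents = [20, 58]
push(74): heap contents = [20, 58, 74]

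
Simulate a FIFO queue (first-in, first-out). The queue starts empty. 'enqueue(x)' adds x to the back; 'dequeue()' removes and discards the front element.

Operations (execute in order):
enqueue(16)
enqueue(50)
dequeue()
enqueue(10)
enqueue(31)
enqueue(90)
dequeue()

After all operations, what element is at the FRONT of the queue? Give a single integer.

Answer: 10

Derivation:
enqueue(16): queue = [16]
enqueue(50): queue = [16, 50]
dequeue(): queue = [50]
enqueue(10): queue = [50, 10]
enqueue(31): queue = [50, 10, 31]
enqueue(90): queue = [50, 10, 31, 90]
dequeue(): queue = [10, 31, 90]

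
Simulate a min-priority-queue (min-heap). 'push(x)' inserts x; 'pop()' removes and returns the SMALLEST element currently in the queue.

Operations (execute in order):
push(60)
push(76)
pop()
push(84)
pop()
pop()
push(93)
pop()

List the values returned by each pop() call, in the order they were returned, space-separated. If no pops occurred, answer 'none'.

push(60): heap contents = [60]
push(76): heap contents = [60, 76]
pop() → 60: heap contents = [76]
push(84): heap contents = [76, 84]
pop() → 76: heap contents = [84]
pop() → 84: heap contents = []
push(93): heap contents = [93]
pop() → 93: heap contents = []

Answer: 60 76 84 93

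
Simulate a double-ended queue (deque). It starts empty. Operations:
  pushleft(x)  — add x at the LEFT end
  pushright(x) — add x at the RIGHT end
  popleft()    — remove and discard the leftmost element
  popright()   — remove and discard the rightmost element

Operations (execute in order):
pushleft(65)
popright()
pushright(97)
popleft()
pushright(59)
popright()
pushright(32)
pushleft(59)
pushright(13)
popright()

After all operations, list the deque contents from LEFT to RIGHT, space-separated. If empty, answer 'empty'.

Answer: 59 32

Derivation:
pushleft(65): [65]
popright(): []
pushright(97): [97]
popleft(): []
pushright(59): [59]
popright(): []
pushright(32): [32]
pushleft(59): [59, 32]
pushright(13): [59, 32, 13]
popright(): [59, 32]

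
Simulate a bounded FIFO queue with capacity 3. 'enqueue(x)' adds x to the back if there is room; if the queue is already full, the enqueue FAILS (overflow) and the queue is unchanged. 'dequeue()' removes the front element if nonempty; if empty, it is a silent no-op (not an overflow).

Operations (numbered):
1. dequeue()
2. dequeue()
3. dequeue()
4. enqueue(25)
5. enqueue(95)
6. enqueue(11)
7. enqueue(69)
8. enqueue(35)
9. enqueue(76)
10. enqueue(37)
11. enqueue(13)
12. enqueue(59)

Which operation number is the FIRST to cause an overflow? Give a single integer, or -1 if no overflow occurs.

Answer: 7

Derivation:
1. dequeue(): empty, no-op, size=0
2. dequeue(): empty, no-op, size=0
3. dequeue(): empty, no-op, size=0
4. enqueue(25): size=1
5. enqueue(95): size=2
6. enqueue(11): size=3
7. enqueue(69): size=3=cap → OVERFLOW (fail)
8. enqueue(35): size=3=cap → OVERFLOW (fail)
9. enqueue(76): size=3=cap → OVERFLOW (fail)
10. enqueue(37): size=3=cap → OVERFLOW (fail)
11. enqueue(13): size=3=cap → OVERFLOW (fail)
12. enqueue(59): size=3=cap → OVERFLOW (fail)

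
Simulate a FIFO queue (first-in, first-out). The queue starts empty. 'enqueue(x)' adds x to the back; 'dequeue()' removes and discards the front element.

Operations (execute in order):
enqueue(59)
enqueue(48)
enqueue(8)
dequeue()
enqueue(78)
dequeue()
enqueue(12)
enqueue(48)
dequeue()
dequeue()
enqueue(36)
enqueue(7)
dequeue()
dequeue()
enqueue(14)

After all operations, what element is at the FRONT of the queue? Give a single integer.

enqueue(59): queue = [59]
enqueue(48): queue = [59, 48]
enqueue(8): queue = [59, 48, 8]
dequeue(): queue = [48, 8]
enqueue(78): queue = [48, 8, 78]
dequeue(): queue = [8, 78]
enqueue(12): queue = [8, 78, 12]
enqueue(48): queue = [8, 78, 12, 48]
dequeue(): queue = [78, 12, 48]
dequeue(): queue = [12, 48]
enqueue(36): queue = [12, 48, 36]
enqueue(7): queue = [12, 48, 36, 7]
dequeue(): queue = [48, 36, 7]
dequeue(): queue = [36, 7]
enqueue(14): queue = [36, 7, 14]

Answer: 36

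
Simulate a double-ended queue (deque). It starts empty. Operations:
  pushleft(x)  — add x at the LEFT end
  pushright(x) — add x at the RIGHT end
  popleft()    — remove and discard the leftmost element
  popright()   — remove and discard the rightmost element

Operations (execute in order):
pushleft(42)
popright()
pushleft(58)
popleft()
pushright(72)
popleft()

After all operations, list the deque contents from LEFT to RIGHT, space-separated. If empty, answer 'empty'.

Answer: empty

Derivation:
pushleft(42): [42]
popright(): []
pushleft(58): [58]
popleft(): []
pushright(72): [72]
popleft(): []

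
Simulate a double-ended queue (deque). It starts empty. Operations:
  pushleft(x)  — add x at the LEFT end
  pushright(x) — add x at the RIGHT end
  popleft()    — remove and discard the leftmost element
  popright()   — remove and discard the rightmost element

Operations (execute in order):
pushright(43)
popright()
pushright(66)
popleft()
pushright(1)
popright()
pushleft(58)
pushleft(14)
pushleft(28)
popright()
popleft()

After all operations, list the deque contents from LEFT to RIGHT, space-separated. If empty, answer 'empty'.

Answer: 14

Derivation:
pushright(43): [43]
popright(): []
pushright(66): [66]
popleft(): []
pushright(1): [1]
popright(): []
pushleft(58): [58]
pushleft(14): [14, 58]
pushleft(28): [28, 14, 58]
popright(): [28, 14]
popleft(): [14]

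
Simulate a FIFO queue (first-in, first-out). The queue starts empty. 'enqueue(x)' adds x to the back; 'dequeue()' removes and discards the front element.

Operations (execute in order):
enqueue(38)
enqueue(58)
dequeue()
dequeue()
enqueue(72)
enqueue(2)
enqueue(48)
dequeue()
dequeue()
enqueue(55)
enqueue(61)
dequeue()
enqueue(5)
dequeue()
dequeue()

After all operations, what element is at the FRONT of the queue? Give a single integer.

enqueue(38): queue = [38]
enqueue(58): queue = [38, 58]
dequeue(): queue = [58]
dequeue(): queue = []
enqueue(72): queue = [72]
enqueue(2): queue = [72, 2]
enqueue(48): queue = [72, 2, 48]
dequeue(): queue = [2, 48]
dequeue(): queue = [48]
enqueue(55): queue = [48, 55]
enqueue(61): queue = [48, 55, 61]
dequeue(): queue = [55, 61]
enqueue(5): queue = [55, 61, 5]
dequeue(): queue = [61, 5]
dequeue(): queue = [5]

Answer: 5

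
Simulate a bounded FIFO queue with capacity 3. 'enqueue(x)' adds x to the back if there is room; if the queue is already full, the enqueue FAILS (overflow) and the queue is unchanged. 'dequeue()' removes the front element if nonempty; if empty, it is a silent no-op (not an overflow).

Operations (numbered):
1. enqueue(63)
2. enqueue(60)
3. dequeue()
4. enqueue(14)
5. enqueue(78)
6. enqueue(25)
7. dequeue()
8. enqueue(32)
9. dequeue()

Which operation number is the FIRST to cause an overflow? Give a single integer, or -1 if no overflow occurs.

Answer: 6

Derivation:
1. enqueue(63): size=1
2. enqueue(60): size=2
3. dequeue(): size=1
4. enqueue(14): size=2
5. enqueue(78): size=3
6. enqueue(25): size=3=cap → OVERFLOW (fail)
7. dequeue(): size=2
8. enqueue(32): size=3
9. dequeue(): size=2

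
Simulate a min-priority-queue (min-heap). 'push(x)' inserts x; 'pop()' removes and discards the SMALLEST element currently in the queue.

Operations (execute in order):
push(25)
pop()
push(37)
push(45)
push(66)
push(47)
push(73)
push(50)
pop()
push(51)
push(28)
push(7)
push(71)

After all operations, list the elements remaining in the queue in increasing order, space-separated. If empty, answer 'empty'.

push(25): heap contents = [25]
pop() → 25: heap contents = []
push(37): heap contents = [37]
push(45): heap contents = [37, 45]
push(66): heap contents = [37, 45, 66]
push(47): heap contents = [37, 45, 47, 66]
push(73): heap contents = [37, 45, 47, 66, 73]
push(50): heap contents = [37, 45, 47, 50, 66, 73]
pop() → 37: heap contents = [45, 47, 50, 66, 73]
push(51): heap contents = [45, 47, 50, 51, 66, 73]
push(28): heap contents = [28, 45, 47, 50, 51, 66, 73]
push(7): heap contents = [7, 28, 45, 47, 50, 51, 66, 73]
push(71): heap contents = [7, 28, 45, 47, 50, 51, 66, 71, 73]

Answer: 7 28 45 47 50 51 66 71 73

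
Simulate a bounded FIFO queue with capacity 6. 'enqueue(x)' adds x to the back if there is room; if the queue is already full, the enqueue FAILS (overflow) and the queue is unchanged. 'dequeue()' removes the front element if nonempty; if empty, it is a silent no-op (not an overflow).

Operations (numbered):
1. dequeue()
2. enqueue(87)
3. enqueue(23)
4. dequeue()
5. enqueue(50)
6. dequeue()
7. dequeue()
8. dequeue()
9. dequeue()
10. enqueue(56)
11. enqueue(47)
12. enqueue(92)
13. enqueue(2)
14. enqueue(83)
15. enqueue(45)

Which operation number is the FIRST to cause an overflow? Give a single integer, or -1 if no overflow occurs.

Answer: -1

Derivation:
1. dequeue(): empty, no-op, size=0
2. enqueue(87): size=1
3. enqueue(23): size=2
4. dequeue(): size=1
5. enqueue(50): size=2
6. dequeue(): size=1
7. dequeue(): size=0
8. dequeue(): empty, no-op, size=0
9. dequeue(): empty, no-op, size=0
10. enqueue(56): size=1
11. enqueue(47): size=2
12. enqueue(92): size=3
13. enqueue(2): size=4
14. enqueue(83): size=5
15. enqueue(45): size=6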